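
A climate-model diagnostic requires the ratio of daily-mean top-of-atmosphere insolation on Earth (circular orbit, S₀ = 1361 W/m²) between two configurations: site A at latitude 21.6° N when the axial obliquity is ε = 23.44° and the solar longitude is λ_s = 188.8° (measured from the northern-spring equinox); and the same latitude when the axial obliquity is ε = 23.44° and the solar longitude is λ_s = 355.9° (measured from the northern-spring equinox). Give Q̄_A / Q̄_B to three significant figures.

— Configuration A (φ=+21.6°):
Solar declination: sin δ = sin ε · sin λ_s = sin 23.44° × sin 188.8° = -0.06086, so δ = -3.489°.
cos H₀ = −tan(+21.6°) tan(-3.489°) = 0.0241, H₀ = 1.5467 rad.
Bracket: H₀ sin φ sin δ + cos φ cos δ sin H₀ = 1.5467×0.36812×-0.06086 + 0.92978×0.99815×0.99971 = -0.034652 + 0.927791 = 0.893139.
Q̄ = (S₀/π) × [bracket] = (1361/π) × 0.893139 = 386.93 W/m².
— Configuration B (φ=+21.6°):
Solar declination: sin δ = sin ε · sin λ_s = sin 23.44° × sin 355.9° = -0.02844, so δ = -1.630°.
cos H₀ = −tan(+21.6°) tan(-1.630°) = 0.0113, H₀ = 1.5595 rad.
Bracket: H₀ sin φ sin δ + cos φ cos δ sin H₀ = 1.5595×0.36812×-0.02844 + 0.92978×0.99960×0.99994 = -0.016327 + 0.929352 = 0.913025.
Q̄ = (S₀/π) × [bracket] = (1361/π) × 0.913025 = 395.54 W/m².
Ratio Q̄_A / Q̄_B = 386.93 / 395.54 = 0.9782.

Q̄_A / Q̄_B ≈ 0.978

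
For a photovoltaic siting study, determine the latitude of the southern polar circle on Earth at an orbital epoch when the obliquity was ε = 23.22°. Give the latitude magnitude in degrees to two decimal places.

The polar circle is the lowest latitude that experiences at least one full rotation of continuous darkness at the northern-summer solstice; it lies at |φ| = 90° − ε = 90° − 23.22° = 66.78°.

66.78°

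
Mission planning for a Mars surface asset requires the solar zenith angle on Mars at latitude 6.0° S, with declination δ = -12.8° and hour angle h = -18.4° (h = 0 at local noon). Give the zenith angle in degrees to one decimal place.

θ_z = 19.4°

cos θ_z = sin ϕ sin δ + cos ϕ cos δ cos h = 0.023158 + 0.920227 = 0.943385.
θ_z = arccos(0.943385) = 19.4°.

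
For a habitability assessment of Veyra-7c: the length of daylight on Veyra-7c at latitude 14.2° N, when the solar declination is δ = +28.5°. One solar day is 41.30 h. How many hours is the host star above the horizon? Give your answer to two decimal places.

cos H₀ = −tan φ · tan δ = −tan(+14.2°) × tan(+28.500°) = -0.1374, so H₀ = 1.7086 rad = 97.90°.
Daylight = 2H₀/(2π) × 41.30 h = (1.7086/π) × 41.30 = 22.46 h.

22.46 h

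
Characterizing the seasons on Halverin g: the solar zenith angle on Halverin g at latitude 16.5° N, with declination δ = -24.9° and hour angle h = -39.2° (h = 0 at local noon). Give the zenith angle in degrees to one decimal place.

θ_z = 56.3°

cos θ_z = sin φ sin δ + cos φ cos δ cos h = -0.119581 + 0.673963 = 0.554382.
θ_z = arccos(0.554382) = 56.3°.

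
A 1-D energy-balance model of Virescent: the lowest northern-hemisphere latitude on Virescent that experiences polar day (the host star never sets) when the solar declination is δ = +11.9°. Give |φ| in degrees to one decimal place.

|φ| = 78.1°

Polar day requires cos H₀ = −tan φ tan δ ≤ −1, i.e. tan φ tan δ ≥ 1.
The boundary is |tan φ| · |tan δ| = 1, so |φ| = 90° − |δ| = 90° − 11.9° = 78.1° in the northern hemisphere.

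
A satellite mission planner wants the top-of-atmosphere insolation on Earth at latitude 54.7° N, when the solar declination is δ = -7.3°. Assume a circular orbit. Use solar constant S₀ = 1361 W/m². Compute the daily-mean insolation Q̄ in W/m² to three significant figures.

Q̄ ≈ 182 W/m²

cos H₀ = −tan(+54.7°) tan(-7.300°) = 0.1809, H₀ = 1.3889 rad.
Bracket: H₀ sin φ sin δ + cos φ cos δ sin H₀ = 1.3889×0.81614×-0.12706 + 0.57786×0.99189×0.98350 = -0.144027 + 0.563716 = 0.419689.
Q̄ = (S₀/π) × [bracket] = (1361/π) × 0.419689 = 181.8 W/m².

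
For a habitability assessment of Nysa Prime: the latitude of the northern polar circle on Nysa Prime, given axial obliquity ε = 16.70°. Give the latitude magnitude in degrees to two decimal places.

The polar circle is the lowest latitude that experiences at least one full rotation of continuous daylight at the northern-summer solstice; it lies at |φ| = 90° − ε = 90° − 16.70° = 73.30°.

73.30°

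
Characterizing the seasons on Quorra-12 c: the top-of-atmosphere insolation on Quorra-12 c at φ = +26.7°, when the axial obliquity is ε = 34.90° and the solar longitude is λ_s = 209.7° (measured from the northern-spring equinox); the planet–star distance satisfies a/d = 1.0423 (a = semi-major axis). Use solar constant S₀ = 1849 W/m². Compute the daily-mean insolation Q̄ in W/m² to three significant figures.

Solar declination: sin δ = sin ε · sin λ_s = sin 34.90° × sin 209.7° = -0.28347, so δ = -16.468°.
cos H₀ = −tan(+26.7°) tan(-16.468°) = 0.1487, H₀ = 1.4216 rad.
Bracket: H₀ sin φ sin δ + cos φ cos δ sin H₀ = 1.4216×0.44932×-0.28347 + 0.89337×0.95898×0.98889 = -0.181067 + 0.847206 = 0.666139.
Inverse-square distance factor (a/d)² = 1.0423² = 1.086389.
Q̄ = (S₀/π) × 1.086389 × [bracket] = (1849/π) × 1.086389 × 0.666139 = 425.9 W/m².

Q̄ ≈ 426 W/m²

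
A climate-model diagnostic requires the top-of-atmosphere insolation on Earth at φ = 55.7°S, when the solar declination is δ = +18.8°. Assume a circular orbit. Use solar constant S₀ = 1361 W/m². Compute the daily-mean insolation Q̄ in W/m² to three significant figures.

Q̄ ≈ 79.4 W/m²

cos H₀ = −tan(-55.7°) tan(+18.800°) = 0.4990, H₀ = 1.0483 rad.
Bracket: H₀ sin φ sin δ + cos φ cos δ sin H₀ = 1.0483×-0.82610×0.32227 + 0.56353×0.94665×0.86657 = -0.279086 + 0.462285 = 0.183199.
Q̄ = (S₀/π) × [bracket] = (1361/π) × 0.183199 = 79.37 W/m².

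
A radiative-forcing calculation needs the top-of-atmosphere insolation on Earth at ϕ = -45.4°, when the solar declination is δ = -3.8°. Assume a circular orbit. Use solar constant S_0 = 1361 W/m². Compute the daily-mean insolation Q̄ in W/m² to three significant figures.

Q̄ ≈ 336 W/m²

cos h₀ = −tan(-45.4°) tan(-3.800°) = -0.0674, h₀ = 1.6382 rad.
Bracket: h₀ sin ϕ sin δ + cos ϕ cos δ sin h₀ = 1.6382×-0.71203×-0.06627 + 0.70215×0.99780×0.99773 = 0.077300 + 0.699015 = 0.776315.
Q̄ = (S_0/π) × [bracket] = (1361/π) × 0.776315 = 336.3 W/m².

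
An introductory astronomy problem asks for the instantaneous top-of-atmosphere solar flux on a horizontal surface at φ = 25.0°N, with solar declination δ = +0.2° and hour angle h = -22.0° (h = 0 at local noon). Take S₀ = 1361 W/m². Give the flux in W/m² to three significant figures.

cos θ_z = sin φ sin δ + cos φ cos δ cos h = 0.001475 + 0.840309 = 0.841784.
Flux = S₀ · cos θ_z = 1361 × 0.841784 = 1146 W/m².

1.15e+03 W/m²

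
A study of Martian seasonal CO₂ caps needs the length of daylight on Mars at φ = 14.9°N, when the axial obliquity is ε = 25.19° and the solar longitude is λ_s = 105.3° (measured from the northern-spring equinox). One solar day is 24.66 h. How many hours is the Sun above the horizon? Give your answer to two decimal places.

Solar declination: sin δ = sin ε · sin λ_s = sin 25.19° × sin 105.3° = 0.41054, so δ = +24.239°.
cos H₀ = −tan φ · tan δ = −tan(+14.9°) × tan(+24.239°) = -0.1198, so H₀ = 1.6909 rad = 96.88°.
Daylight = 2H₀/(2π) × 24.66 h = (1.6909/π) × 24.66 = 13.27 h.

13.27 h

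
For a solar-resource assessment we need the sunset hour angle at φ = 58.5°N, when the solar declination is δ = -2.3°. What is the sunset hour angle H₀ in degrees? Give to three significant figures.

cos H₀ = −tan φ · tan δ = −tan(+58.5°) × tan(-2.300°) = 0.0655, so H₀ = 1.5052 rad = 86.24°.

H₀ = 86.2°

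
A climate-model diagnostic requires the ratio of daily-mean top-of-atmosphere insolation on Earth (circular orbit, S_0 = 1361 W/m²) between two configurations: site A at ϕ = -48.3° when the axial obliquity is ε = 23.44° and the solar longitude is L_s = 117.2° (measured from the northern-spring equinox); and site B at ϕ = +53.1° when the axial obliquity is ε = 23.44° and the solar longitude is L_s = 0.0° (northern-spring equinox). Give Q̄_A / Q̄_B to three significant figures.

Q̄_A / Q̄_B ≈ 0.440

— Configuration A (ϕ=-48.3°):
Solar declination: sin δ = sin ε · sin L_s = sin 23.44° × sin 117.2° = 0.35380, so δ = +20.720°.
cos h₀ = −tan(-48.3°) tan(+20.720°) = 0.4246, h₀ = 1.1323 rad.
Bracket: h₀ sin ϕ sin δ + cos ϕ cos δ sin h₀ = 1.1323×-0.74664×0.35380 + 0.66523×0.93532×0.90540 = -0.299110 + 0.563343 = 0.264233.
Q̄ = (S_0/π) × [bracket] = (1361/π) × 0.264233 = 114.47 W/m².
— Configuration B (ϕ=+53.1°):
Solar declination: sin δ = sin ε · sin L_s = sin 23.44° × sin 0.0° = 0.00000, so δ = +0.000°.
cos h₀ = −tan(+53.1°) tan(+0.000°) = -0.0000, h₀ = 1.5708 rad.
Bracket: h₀ sin ϕ sin δ + cos ϕ cos δ sin h₀ = 1.5708×0.79968×0.00000 + 0.60042×1.00000×1.00000 = 0.000000 + 0.600420 = 0.600420.
Q̄ = (S_0/π) × [bracket] = (1361/π) × 0.600420 = 260.11 W/m².
Ratio Q̄_A / Q̄_B = 114.47 / 260.11 = 0.4401.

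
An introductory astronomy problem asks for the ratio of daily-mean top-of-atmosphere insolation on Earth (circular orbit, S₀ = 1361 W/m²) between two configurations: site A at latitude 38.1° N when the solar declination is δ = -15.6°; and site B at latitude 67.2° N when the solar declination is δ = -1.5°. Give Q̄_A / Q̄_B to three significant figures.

— Configuration A (φ=+38.1°):
cos H₀ = −tan(+38.1°) tan(-15.600°) = 0.2189, H₀ = 1.3501 rad.
Bracket: H₀ sin φ sin δ + cos φ cos δ sin H₀ = 1.3501×0.61704×-0.26892 + 0.78694×0.96316×0.97574 = -0.224028 + 0.739561 = 0.515533.
Q̄ = (S₀/π) × [bracket] = (1361/π) × 0.515533 = 223.34 W/m².
— Configuration B (φ=+67.2°):
cos H₀ = −tan(+67.2°) tan(-1.500°) = 0.0623, H₀ = 1.5085 rad.
Bracket: H₀ sin φ sin δ + cos φ cos δ sin H₀ = 1.5085×0.92186×-0.02618 + 0.38752×0.99966×0.99806 = -0.036407 + 0.386637 = 0.350230.
Q̄ = (S₀/π) × [bracket] = (1361/π) × 0.350230 = 151.73 W/m².
Ratio Q̄_A / Q̄_B = 223.34 / 151.73 = 1.472.

Q̄_A / Q̄_B ≈ 1.47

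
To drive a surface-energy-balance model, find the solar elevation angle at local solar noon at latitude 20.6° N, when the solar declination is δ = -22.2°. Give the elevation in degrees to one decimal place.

At local noon the hour angle is zero, so the zenith angle equals |φ − δ| = |+20.6° − (-22.200°)| = 42.800°.
Elevation = 90° − 42.800° = 47.2°.

47.2°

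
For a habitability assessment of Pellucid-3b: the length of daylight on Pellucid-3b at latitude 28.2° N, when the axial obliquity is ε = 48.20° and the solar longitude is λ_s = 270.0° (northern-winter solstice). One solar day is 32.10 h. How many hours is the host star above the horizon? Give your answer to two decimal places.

9.48 h

Solar declination: sin δ = sin ε · sin λ_s = sin 48.20° × sin 270.0° = -0.74548, so δ = -48.200°.
cos H₀ = −tan φ · tan δ = −tan(+28.2°) × tan(-48.200°) = 0.5997, so H₀ = 0.9277 rad = 53.15°.
Daylight = 2H₀/(2π) × 32.10 h = (0.9277/π) × 32.10 = 9.48 h.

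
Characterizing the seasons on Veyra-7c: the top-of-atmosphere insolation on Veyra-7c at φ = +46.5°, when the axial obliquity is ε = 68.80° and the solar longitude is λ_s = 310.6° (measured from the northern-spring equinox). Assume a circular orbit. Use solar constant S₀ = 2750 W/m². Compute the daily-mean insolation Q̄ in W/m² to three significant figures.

Solar declination: sin δ = sin ε · sin λ_s = sin 68.80° × sin 310.6° = -0.70789, so δ = -45.063°.
cos H₀ = −tan(+46.5°) tan(-45.063°) = 1.0561 ≥ 1 ⇒ polar night, H₀ = 0 and Q̄ = 0.

Q̄ ≈ 0.00 W/m²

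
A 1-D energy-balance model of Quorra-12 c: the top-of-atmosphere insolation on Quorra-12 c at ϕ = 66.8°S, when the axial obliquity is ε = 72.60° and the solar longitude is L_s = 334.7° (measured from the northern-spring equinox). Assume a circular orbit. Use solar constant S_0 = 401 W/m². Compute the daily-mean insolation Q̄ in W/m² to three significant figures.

Solar declination: sin δ = sin ε · sin L_s = sin 72.60° × sin 334.7° = -0.40780, so δ = -24.067°.
cos h₀ = −tan(-66.8°) tan(-24.067°) = -1.0421 ≤ −1 ⇒ polar day, h₀ = π.
Bracket: h₀ sin ϕ sin δ + cos ϕ cos δ sin h₀ = 3.1416×-0.91914×-0.40780 + 0.39394×0.91307×0.00000 = 1.177551 + 0.000000 = 1.177551.
Q̄ = (S_0/π) × [bracket] = (401/π) × 1.177551 = 150.3 W/m².

Q̄ ≈ 150 W/m²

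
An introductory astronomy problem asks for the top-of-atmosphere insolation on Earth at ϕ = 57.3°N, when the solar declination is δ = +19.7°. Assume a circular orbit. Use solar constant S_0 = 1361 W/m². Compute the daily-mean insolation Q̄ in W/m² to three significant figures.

Q̄ ≈ 449 W/m²

cos h₀ = −tan(+57.3°) tan(+19.700°) = -0.5577, h₀ = 2.1624 rad.
Bracket: h₀ sin ϕ sin δ + cos ϕ cos δ sin h₀ = 2.1624×0.84151×0.33710 + 0.54024×0.94147×0.83003 = 0.613415 + 0.422170 = 1.035585.
Q̄ = (S_0/π) × [bracket] = (1361/π) × 1.035585 = 448.6 W/m².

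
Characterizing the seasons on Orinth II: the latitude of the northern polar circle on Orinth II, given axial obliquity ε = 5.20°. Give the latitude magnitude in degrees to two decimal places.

84.80°

The polar circle is the lowest latitude that experiences at least one full rotation of continuous daylight at the northern-summer solstice; it lies at |φ| = 90° − ε = 90° − 5.20° = 84.80°.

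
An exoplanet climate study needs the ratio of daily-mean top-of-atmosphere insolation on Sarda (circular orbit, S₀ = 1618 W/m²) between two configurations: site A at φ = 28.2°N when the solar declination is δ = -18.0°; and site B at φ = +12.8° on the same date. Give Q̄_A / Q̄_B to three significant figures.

Q̄_A / Q̄_B ≈ 0.756

— Configuration A (φ=+28.2°):
cos H₀ = −tan(+28.2°) tan(-18.000°) = 0.1742, H₀ = 1.3957 rad.
Bracket: H₀ sin φ sin δ + cos φ cos δ sin H₀ = 1.3957×0.47255×-0.30902 + 0.88130×0.95106×0.98471 = -0.203810 + 0.825354 = 0.621544.
Q̄ = (S₀/π) × [bracket] = (1618/π) × 0.621544 = 320.11 W/m².
— Configuration B (φ=+12.8°):
cos H₀ = −tan(+12.8°) tan(-18.000°) = 0.0738, H₀ = 1.4969 rad.
Bracket: H₀ sin φ sin δ + cos φ cos δ sin H₀ = 1.4969×0.22155×-0.30902 + 0.97515×0.95106×0.99727 = -0.102483 + 0.924894 = 0.822411.
Q̄ = (S₀/π) × [bracket] = (1618/π) × 0.822411 = 423.56 W/m².
Ratio Q̄_A / Q̄_B = 320.11 / 423.56 = 0.7558.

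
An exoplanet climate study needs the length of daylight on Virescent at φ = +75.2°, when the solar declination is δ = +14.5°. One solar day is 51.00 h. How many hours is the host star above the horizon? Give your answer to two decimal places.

47.65 h

cos H₀ = −tan φ · tan δ = −tan(+75.2°) × tan(+14.500°) = -0.9788, so H₀ = 2.9355 rad = 168.19°.
Daylight = 2H₀/(2π) × 51.00 h = (2.9355/π) × 51.00 = 47.65 h.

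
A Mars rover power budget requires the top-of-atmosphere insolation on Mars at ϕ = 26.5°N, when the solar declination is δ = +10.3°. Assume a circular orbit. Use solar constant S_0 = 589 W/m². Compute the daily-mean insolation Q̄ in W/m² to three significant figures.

cos h₀ = −tan(+26.5°) tan(+10.300°) = -0.0906, h₀ = 1.6615 rad.
Bracket: h₀ sin ϕ sin δ + cos ϕ cos δ sin h₀ = 1.6615×0.44620×0.17880 + 0.89493×0.98389×0.99589 = 0.132555 + 0.876894 = 1.009449.
Q̄ = (S_0/π) × [bracket] = (589/π) × 1.009449 = 189.3 W/m².

Q̄ ≈ 189 W/m²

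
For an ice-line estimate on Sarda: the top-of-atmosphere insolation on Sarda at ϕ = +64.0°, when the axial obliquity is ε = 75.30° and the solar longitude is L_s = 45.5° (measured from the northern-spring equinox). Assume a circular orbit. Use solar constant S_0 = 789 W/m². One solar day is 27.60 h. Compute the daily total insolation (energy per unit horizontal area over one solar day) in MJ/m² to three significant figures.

Solar declination: sin δ = sin ε · sin L_s = sin 75.30° × sin 45.5° = 0.68990, so δ = +43.623°.
cos h₀ = −tan(+64.0°) tan(+43.623°) = -1.9540 ≤ −1 ⇒ polar day, h₀ = π.
Bracket: h₀ sin ϕ sin δ + cos ϕ cos δ sin h₀ = 3.1416×0.89879×0.68990 + 0.43837×0.72390×0.00000 = 1.948028 + 0.000000 = 1.948028.
Q̄ = (S_0/π) × [bracket] = (789/π) × 1.948028 = 489.24 W/m².
Daily total = Q̄ × 27.60 h × 3600 s/h = 489.24 × 27.60 × 3600 / 10⁶ = 48.61 MJ/m².

48.6 MJ/m²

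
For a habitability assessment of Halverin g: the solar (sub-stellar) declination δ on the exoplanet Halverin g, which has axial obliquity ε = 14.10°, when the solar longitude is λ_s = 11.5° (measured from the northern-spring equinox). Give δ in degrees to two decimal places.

sin δ = sin ε · sin λ_s = sin 14.10° × sin 11.5° = 0.048569.
δ = arcsin(0.048569) = +2.78°.

δ = +2.78°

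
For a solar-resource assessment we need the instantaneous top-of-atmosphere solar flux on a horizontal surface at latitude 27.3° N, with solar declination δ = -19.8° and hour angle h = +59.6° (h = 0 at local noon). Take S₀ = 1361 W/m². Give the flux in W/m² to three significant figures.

cos θ_z = sin φ sin δ + cos φ cos δ cos h = -0.155362 + 0.423086 = 0.267724.
Flux = S₀ · cos θ_z = 1361 × 0.267724 = 364.4 W/m².

364 W/m²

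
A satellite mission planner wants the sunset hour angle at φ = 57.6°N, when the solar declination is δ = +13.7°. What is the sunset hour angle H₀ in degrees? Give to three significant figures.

cos H₀ = −tan φ · tan δ = −tan(+57.6°) × tan(+13.700°) = -0.3841, so H₀ = 1.9651 rad = 112.59°.

H₀ = 113°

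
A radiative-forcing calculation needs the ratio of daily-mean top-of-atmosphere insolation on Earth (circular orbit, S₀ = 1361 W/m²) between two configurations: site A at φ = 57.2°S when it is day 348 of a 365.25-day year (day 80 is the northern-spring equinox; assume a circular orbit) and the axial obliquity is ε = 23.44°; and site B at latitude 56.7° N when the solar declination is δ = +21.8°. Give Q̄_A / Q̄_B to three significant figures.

— Configuration A (φ=-57.2°):
Solar longitude: λ_s = 360° × (348 − 80)/365.25 = 264.148°.
sin δ = sin 23.44° × sin 264.148° = -0.39572, so δ = -23.311°.
cos H₀ = −tan(-57.2°) tan(-23.311°) = -0.6686, H₀ = 2.3031 rad.
Bracket: H₀ sin φ sin δ + cos φ cos δ sin H₀ = 2.3031×-0.84057×-0.39572 + 0.54171×0.91837×0.74362 = 0.766081 + 0.369944 = 1.136025.
Q̄ = (S₀/π) × [bracket] = (1361/π) × 1.136025 = 492.15 W/m².
— Configuration B (φ=+56.7°):
cos H₀ = −tan(+56.7°) tan(+21.800°) = -0.6089, H₀ = 2.2255 rad.
Bracket: H₀ sin φ sin δ + cos φ cos δ sin H₀ = 2.2255×0.83581×0.37137 + 0.54902×0.92849×0.79325 = 0.690784 + 0.404367 = 1.095151.
Q̄ = (S₀/π) × [bracket] = (1361/π) × 1.095151 = 474.44 W/m².
Ratio Q̄_A / Q̄_B = 492.15 / 474.44 = 1.037.

Q̄_A / Q̄_B ≈ 1.04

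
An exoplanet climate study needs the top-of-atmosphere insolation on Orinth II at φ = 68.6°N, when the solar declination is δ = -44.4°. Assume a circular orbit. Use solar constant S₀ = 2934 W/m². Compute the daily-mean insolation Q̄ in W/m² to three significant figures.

cos H₀ = −tan(+68.6°) tan(-44.400°) = 2.4988 ≥ 1 ⇒ polar night, H₀ = 0 and Q̄ = 0.

Q̄ ≈ 0.00 W/m²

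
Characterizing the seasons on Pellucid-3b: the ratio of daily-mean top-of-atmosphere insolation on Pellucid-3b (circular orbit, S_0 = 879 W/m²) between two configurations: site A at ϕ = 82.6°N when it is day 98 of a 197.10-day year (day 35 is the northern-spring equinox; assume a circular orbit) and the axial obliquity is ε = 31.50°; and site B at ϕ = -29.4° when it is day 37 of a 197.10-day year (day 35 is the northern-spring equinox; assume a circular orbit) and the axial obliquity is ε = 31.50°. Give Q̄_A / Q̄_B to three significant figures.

Q̄_A / Q̄_B ≈ 1.74

— Configuration A (ϕ=+82.6°):
Solar longitude: L_s = 360° × (98 − 35)/197.10 = 115.068°.
sin δ = sin 31.50° × sin 115.068° = 0.47328, so δ = +28.247°.
cos h₀ = −tan(+82.6°) tan(+28.247°) = -4.1367 ≤ −1 ⇒ polar day, h₀ = π.
Bracket: h₀ sin ϕ sin δ + cos ϕ cos δ sin h₀ = 3.1416×0.99167×0.47328 + 0.12880×0.88091×0.00000 = 1.474471 + 0.000000 = 1.474471.
Q̄ = (S_0/π) × [bracket] = (879/π) × 1.474471 = 412.55 W/m².
— Configuration B (ϕ=-29.4°):
Solar longitude: L_s = 360° × (37 − 35)/197.10 = 3.653°.
sin δ = sin 31.50° × sin 3.653° = 0.03329, so δ = +1.908°.
cos h₀ = −tan(-29.4°) tan(+1.908°) = 0.0188, h₀ = 1.5520 rad.
Bracket: h₀ sin ϕ sin δ + cos ϕ cos δ sin h₀ = 1.5520×-0.49090×0.03329 + 0.87121×0.99945×0.99982 = -0.025363 + 0.870574 = 0.845211.
Q̄ = (S_0/π) × [bracket] = (879/π) × 0.845211 = 236.49 W/m².
Ratio Q̄_A / Q̄_B = 412.55 / 236.49 = 1.744.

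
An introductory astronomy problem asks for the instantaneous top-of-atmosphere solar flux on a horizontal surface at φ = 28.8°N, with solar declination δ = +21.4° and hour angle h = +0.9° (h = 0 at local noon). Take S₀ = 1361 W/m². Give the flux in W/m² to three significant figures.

cos θ_z = sin φ sin δ + cos φ cos δ cos h = 0.175781 + 0.815790 = 0.991571.
Flux = S₀ · cos θ_z = 1361 × 0.991571 = 1350 W/m².

1.35e+03 W/m²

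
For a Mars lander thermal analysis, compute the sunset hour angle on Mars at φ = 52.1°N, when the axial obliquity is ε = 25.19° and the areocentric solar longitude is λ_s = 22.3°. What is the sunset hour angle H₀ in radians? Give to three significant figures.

H₀ = 1.78 rad

sin δ = sin 25.19° × sin 22.3° = 0.16150, so δ = +9.294°.
cos H₀ = −tan φ · tan δ = −tan(+52.1°) × tan(+9.294°) = -0.2102, so H₀ = 1.7826 rad = 102.14°.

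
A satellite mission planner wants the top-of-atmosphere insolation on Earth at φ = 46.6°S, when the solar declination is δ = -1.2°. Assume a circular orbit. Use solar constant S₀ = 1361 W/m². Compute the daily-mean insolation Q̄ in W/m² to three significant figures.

cos H₀ = −tan(-46.6°) tan(-1.200°) = -0.0222, H₀ = 1.5929 rad.
Bracket: H₀ sin φ sin δ + cos φ cos δ sin H₀ = 1.5929×-0.72657×-0.02094 + 0.68709×0.99978×0.99975 = 0.024235 + 0.686767 = 0.711002.
Q̄ = (S₀/π) × [bracket] = (1361/π) × 0.711002 = 308.0 W/m².

Q̄ ≈ 308 W/m²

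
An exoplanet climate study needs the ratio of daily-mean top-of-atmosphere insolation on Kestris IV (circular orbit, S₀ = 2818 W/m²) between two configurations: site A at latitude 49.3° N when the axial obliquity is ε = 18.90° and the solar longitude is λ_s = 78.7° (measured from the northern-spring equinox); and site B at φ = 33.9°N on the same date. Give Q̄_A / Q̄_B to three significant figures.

Q̄_A / Q̄_B ≈ 0.962

— Configuration A (φ=+49.3°):
Solar declination: sin δ = sin ε · sin λ_s = sin 18.90° × sin 78.7° = 0.31764, so δ = +18.520°.
cos H₀ = −tan(+49.3°) tan(+18.520°) = -0.3895, H₀ = 1.9708 rad.
Bracket: H₀ sin φ sin δ + cos φ cos δ sin H₀ = 1.9708×0.75813×0.31764 + 0.65210×0.94821×0.92104 = 0.474593 + 0.569505 = 1.044098.
Q̄ = (S₀/π) × [bracket] = (2818/π) × 1.044098 = 936.55 W/m².
— Configuration B (φ=+33.9°):
cos H₀ = −tan(+33.9°) tan(+18.520°) = -0.2251, H₀ = 1.7978 rad.
Bracket: H₀ sin φ sin δ + cos φ cos δ sin H₀ = 1.7978×0.55775×0.31764 + 0.83001×0.94821×0.97434 = 0.318505 + 0.766829 = 1.085334.
Q̄ = (S₀/π) × [bracket] = (2818/π) × 1.085334 = 973.54 W/m².
Ratio Q̄_A / Q̄_B = 936.55 / 973.54 = 0.9620.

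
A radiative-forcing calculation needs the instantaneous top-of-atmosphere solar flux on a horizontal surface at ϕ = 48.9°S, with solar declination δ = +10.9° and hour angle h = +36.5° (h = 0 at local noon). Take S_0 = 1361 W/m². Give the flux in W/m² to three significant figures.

cos θ_z = sin ϕ sin δ + cos ϕ cos δ cos h = -0.142495 + 0.518902 = 0.376407.
Flux = S_0 · cos θ_z = 1361 × 0.376407 = 512.3 W/m².

512 W/m²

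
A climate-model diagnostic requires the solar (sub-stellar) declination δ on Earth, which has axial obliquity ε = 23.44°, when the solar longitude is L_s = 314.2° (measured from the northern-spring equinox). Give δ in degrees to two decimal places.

δ = -16.57°

sin δ = sin ε · sin L_s = sin 23.44° × sin 314.2° = -0.285179.
δ = arcsin(-0.285179) = -16.57°.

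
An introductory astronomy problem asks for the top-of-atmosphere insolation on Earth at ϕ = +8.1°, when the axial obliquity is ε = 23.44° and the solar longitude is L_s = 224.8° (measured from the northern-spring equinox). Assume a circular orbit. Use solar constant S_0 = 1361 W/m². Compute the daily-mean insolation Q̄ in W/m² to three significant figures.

Q̄ ≈ 385 W/m²

Solar declination: sin δ = sin ε · sin L_s = sin 23.44° × sin 224.8° = -0.28030, so δ = -16.278°.
cos h₀ = −tan(+8.1°) tan(-16.278°) = 0.0416, h₀ = 1.5292 rad.
Bracket: h₀ sin ϕ sin δ + cos ϕ cos δ sin h₀ = 1.5292×0.14090×-0.28030 + 0.99002×0.95991×0.99914 = -0.060395 + 0.949513 = 0.889118.
Q̄ = (S_0/π) × [bracket] = (1361/π) × 0.889118 = 385.2 W/m².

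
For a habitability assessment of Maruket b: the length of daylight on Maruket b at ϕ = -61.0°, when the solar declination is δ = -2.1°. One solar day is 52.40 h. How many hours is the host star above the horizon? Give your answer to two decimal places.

27.30 h

cos h₀ = −tan ϕ · tan δ = −tan(-61.0°) × tan(-2.100°) = -0.0662, so h₀ = 1.6370 rad = 93.79°.
Daylight = 2h₀/(2π) × 52.40 h = (1.6370/π) × 52.40 = 27.30 h.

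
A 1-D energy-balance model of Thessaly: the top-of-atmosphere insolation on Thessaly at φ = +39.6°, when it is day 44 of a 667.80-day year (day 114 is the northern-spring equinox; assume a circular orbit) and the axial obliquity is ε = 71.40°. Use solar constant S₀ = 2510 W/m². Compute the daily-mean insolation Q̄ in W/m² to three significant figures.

Solar longitude: λ_s = 360° × (44 − 114)/667.80 = -37.736°, i.e. -37.736° + 360° = 322.264°.
sin δ = sin 71.40° × sin 322.264° = -0.58006, so δ = -35.454°.
cos H₀ = −tan(+39.6°) tan(-35.454°) = 0.5891, H₀ = 0.9409 rad.
Bracket: H₀ sin φ sin δ + cos φ cos δ sin H₀ = 0.9409×0.63742×-0.58006 + 0.77051×0.81458×0.80806 = -0.347890 + 0.507172 = 0.159282.
Q̄ = (S₀/π) × [bracket] = (2510/π) × 0.159282 = 127.3 W/m².

Q̄ ≈ 127 W/m²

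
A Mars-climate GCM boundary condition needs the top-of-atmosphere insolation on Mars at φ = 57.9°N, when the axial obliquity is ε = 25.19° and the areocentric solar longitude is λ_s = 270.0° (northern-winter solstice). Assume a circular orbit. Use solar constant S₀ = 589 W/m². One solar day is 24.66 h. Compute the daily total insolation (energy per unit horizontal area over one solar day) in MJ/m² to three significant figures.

0.957 MJ/m²

sin δ = sin 25.19° × sin 270.0° = -0.42562, so δ = -25.190°.
cos H₀ = −tan(+57.9°) tan(-25.190°) = 0.7498, H₀ = 0.7230 rad.
Bracket: H₀ sin φ sin δ + cos φ cos δ sin H₀ = 0.7230×0.84712×-0.42562 + 0.53140×0.90490×0.66166 = -0.260679 + 0.318168 = 0.057489.
Q̄ = (S₀/π) × [bracket] = (589/π) × 0.057489 = 10.778 W/m².
Daily total = Q̄ × 24.66 h × 3600 s/h = 10.778 × 24.66 × 3600 / 10⁶ = 0.9568 MJ/m².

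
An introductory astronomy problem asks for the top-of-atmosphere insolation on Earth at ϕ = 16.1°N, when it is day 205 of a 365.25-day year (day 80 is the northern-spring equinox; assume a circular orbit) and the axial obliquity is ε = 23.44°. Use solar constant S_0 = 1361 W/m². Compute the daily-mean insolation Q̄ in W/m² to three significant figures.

Solar longitude: L_s = 360° × (205 − 80)/365.25 = 123.203°.
sin δ = sin 23.44° × sin 123.203° = 0.33284, so δ = +19.441°.
cos h₀ = −tan(+16.1°) tan(+19.441°) = -0.1019, h₀ = 1.6729 rad.
Bracket: h₀ sin ϕ sin δ + cos ϕ cos δ sin h₀ = 1.6729×0.27731×0.33284 + 0.96078×0.94298×0.99480 = 0.154408 + 0.901285 = 1.055693.
Q̄ = (S_0/π) × [bracket] = (1361/π) × 1.055693 = 457.3 W/m².

Q̄ ≈ 457 W/m²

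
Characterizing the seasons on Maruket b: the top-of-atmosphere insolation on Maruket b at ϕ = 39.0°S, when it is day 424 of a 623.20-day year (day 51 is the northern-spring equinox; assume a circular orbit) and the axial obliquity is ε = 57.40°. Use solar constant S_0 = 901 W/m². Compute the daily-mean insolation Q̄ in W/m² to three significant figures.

Q̄ ≈ 353 W/m²

Solar longitude: L_s = 360° × (424 − 51)/623.20 = 215.469°.
sin δ = sin 57.40° × sin 215.469° = -0.48884, so δ = -29.264°.
cos h₀ = −tan(-39.0°) tan(-29.264°) = -0.4538, h₀ = 2.0418 rad.
Bracket: h₀ sin ϕ sin δ + cos ϕ cos δ sin h₀ = 2.0418×-0.62932×-0.48884 + 0.77715×0.87237×0.89112 = 0.628133 + 0.604146 = 1.232279.
Q̄ = (S_0/π) × [bracket] = (901/π) × 1.232279 = 353.4 W/m².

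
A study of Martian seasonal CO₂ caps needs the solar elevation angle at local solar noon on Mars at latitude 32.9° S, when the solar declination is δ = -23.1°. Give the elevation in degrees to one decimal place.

At local noon the hour angle is zero, so the zenith angle equals |φ − δ| = |-32.9° − (-23.100°)| = 9.800°.
Elevation = 90° − 9.800° = 80.2°.

80.2°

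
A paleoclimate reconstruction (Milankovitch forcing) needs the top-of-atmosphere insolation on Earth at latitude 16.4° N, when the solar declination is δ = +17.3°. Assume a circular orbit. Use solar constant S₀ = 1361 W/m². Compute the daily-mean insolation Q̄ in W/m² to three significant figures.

Q̄ ≈ 456 W/m²

cos H₀ = −tan(+16.4°) tan(+17.300°) = -0.0917, H₀ = 1.6626 rad.
Bracket: H₀ sin φ sin δ + cos φ cos δ sin H₀ = 1.6626×0.28234×0.29737 + 0.95931×0.95476×0.99579 = 0.139591 + 0.912055 = 1.051646.
Q̄ = (S₀/π) × [bracket] = (1361/π) × 1.051646 = 455.6 W/m².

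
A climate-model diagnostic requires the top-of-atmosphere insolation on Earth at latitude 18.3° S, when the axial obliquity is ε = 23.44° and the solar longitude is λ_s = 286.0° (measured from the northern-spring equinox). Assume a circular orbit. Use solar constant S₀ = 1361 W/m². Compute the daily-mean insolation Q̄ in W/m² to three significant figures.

Solar declination: sin δ = sin ε · sin λ_s = sin 23.44° × sin 286.0° = -0.38238, so δ = -22.481°.
cos H₀ = −tan(-18.3°) tan(-22.481°) = -0.1369, H₀ = 1.7081 rad.
Bracket: H₀ sin φ sin δ + cos φ cos δ sin H₀ = 1.7081×-0.31399×-0.38238 + 0.94943×0.92401×0.99059 = 0.205080 + 0.869028 = 1.074108.
Q̄ = (S₀/π) × [bracket] = (1361/π) × 1.074108 = 465.3 W/m².

Q̄ ≈ 465 W/m²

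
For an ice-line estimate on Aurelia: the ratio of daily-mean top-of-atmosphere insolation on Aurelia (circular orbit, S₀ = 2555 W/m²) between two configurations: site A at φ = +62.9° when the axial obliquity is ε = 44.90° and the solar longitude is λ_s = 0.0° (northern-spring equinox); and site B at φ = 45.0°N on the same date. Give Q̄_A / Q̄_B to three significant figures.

Q̄_A / Q̄_B ≈ 0.644

— Configuration A (φ=+62.9°):
Solar declination: sin δ = sin ε · sin λ_s = sin 44.90° × sin 0.0° = 0.00000, so δ = +0.000°.
cos H₀ = −tan(+62.9°) tan(+0.000°) = -0.0000, H₀ = 1.5708 rad.
Bracket: H₀ sin φ sin δ + cos φ cos δ sin H₀ = 1.5708×0.89021×0.00000 + 0.45554×1.00000×1.00000 = 0.000000 + 0.455540 = 0.455540.
Q̄ = (S₀/π) × [bracket] = (2555/π) × 0.455540 = 370.48 W/m².
— Configuration B (φ=+45.0°):
cos H₀ = −tan(+45.0°) tan(+0.000°) = -0.0000, H₀ = 1.5708 rad.
Bracket: H₀ sin φ sin δ + cos φ cos δ sin H₀ = 1.5708×0.70711×0.00000 + 0.70711×1.00000×1.00000 = 0.000000 + 0.707110 = 0.707110.
Q̄ = (S₀/π) × [bracket] = (2555/π) × 0.707110 = 575.08 W/m².
Ratio Q̄_A / Q̄_B = 370.48 / 575.08 = 0.6442.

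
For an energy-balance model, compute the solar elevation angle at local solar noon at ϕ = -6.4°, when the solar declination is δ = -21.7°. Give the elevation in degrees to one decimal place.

74.7°

At local noon the hour angle is zero, so the zenith angle equals |ϕ − δ| = |-6.4° − (-21.700°)| = 15.300°.
Elevation = 90° − 15.300° = 74.7°.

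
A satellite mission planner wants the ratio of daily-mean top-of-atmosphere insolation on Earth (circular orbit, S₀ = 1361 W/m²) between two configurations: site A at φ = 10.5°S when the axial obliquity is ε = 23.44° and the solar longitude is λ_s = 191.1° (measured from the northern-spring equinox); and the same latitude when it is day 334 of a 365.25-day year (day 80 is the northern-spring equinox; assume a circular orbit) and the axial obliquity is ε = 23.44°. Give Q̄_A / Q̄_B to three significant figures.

Q̄_A / Q̄_B ≈ 0.981

— Configuration A (φ=-10.5°):
Solar declination: sin δ = sin ε · sin λ_s = sin 23.44° × sin 191.1° = -0.07658, so δ = -4.392°.
cos H₀ = −tan(-10.5°) tan(-4.392°) = -0.0142, H₀ = 1.5850 rad.
Bracket: H₀ sin φ sin δ + cos φ cos δ sin H₀ = 1.5850×-0.18224×-0.07658 + 0.98325×0.99706×0.99990 = 0.022120 + 0.980261 = 1.002381.
Q̄ = (S₀/π) × [bracket] = (1361/π) × 1.002381 = 434.25 W/m².
— Configuration B (φ=-10.5°):
Solar longitude: λ_s = 360° × (334 − 80)/365.25 = 250.349°.
sin δ = sin 23.44° × sin 250.349° = -0.37462, so δ = -22.001°.
cos H₀ = −tan(-10.5°) tan(-22.001°) = -0.0749, H₀ = 1.6458 rad.
Bracket: H₀ sin φ sin δ + cos φ cos δ sin H₀ = 1.6458×-0.18224×-0.37462 + 0.98325×0.92718×0.99719 = 0.112360 + 0.909088 = 1.021448.
Q̄ = (S₀/π) × [bracket] = (1361/π) × 1.021448 = 442.51 W/m².
Ratio Q̄_A / Q̄_B = 434.25 / 442.51 = 0.9813.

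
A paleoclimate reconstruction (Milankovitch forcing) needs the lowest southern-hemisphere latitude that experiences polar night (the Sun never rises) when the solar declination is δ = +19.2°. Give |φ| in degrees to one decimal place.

Polar night requires cos H₀ = −tan φ tan δ ≥ 1, i.e. tan φ tan δ ≤ −1.
The boundary is |tan φ| · |tan δ| = 1, so |φ| = 90° − |δ| = 90° − 19.2° = 70.8° in the southern hemisphere.

|φ| = 70.8°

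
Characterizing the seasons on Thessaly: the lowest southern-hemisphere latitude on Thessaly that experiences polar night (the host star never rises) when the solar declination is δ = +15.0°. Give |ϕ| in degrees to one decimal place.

Polar night requires cos h₀ = −tan ϕ tan δ ≥ 1, i.e. tan ϕ tan δ ≤ −1.
The boundary is |tan ϕ| · |tan δ| = 1, so |ϕ| = 90° − |δ| = 90° − 15.0° = 75.0° in the southern hemisphere.

|ϕ| = 75.0°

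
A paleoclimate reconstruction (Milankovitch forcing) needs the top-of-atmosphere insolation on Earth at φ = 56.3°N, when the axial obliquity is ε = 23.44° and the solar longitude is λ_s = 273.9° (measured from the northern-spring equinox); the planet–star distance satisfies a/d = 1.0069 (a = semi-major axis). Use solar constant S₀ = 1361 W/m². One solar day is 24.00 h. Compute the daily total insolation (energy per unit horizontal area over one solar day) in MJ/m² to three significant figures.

Solar declination: sin δ = sin ε · sin λ_s = sin 23.44° × sin 273.9° = -0.39687, so δ = -23.382°.
cos H₀ = −tan(+56.3°) tan(-23.382°) = 0.6483, H₀ = 0.8654 rad.
Bracket: H₀ sin φ sin δ + cos φ cos δ sin H₀ = 0.8654×0.83195×-0.39687 + 0.55484×0.91788×0.76137 = -0.285734 + 0.387748 = 0.102014.
Inverse-square distance factor (a/d)² = 1.0069² = 1.013848.
Q̄ = (S₀/π) × 1.013848 × [bracket] = (1361/π) × 1.013848 × 0.102014 = 44.806 W/m².
Daily total = Q̄ × 24.00 h × 3600 s/h = 44.806 × 24.00 × 3600 / 10⁶ = 3.871 MJ/m².

3.87 MJ/m²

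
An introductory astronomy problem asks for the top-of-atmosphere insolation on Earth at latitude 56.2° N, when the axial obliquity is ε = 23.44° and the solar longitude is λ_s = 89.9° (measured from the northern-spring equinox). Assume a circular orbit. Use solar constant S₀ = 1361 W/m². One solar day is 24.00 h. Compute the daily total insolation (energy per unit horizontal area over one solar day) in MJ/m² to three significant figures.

Solar declination: sin δ = sin ε · sin λ_s = sin 23.44° × sin 89.9° = 0.39779, so δ = +23.440°.
cos H₀ = −tan(+56.2°) tan(+23.440°) = -0.6477, H₀ = 2.2753 rad.
Bracket: H₀ sin φ sin δ + cos φ cos δ sin H₀ = 2.2753×0.83098×0.39779 + 0.55630×0.91748×0.76193 = 0.752113 + 0.388885 = 1.140998.
Q̄ = (S₀/π) × [bracket] = (1361/π) × 1.140998 = 494.30 W/m².
Daily total = Q̄ × 24.00 h × 3600 s/h = 494.30 × 24.00 × 3600 / 10⁶ = 42.71 MJ/m².

42.7 MJ/m²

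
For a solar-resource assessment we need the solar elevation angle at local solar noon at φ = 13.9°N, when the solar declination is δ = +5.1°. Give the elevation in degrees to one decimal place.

At local noon the hour angle is zero, so the zenith angle equals |φ − δ| = |+13.9° − (+5.100°)| = 8.800°.
Elevation = 90° − 8.800° = 81.2°.

81.2°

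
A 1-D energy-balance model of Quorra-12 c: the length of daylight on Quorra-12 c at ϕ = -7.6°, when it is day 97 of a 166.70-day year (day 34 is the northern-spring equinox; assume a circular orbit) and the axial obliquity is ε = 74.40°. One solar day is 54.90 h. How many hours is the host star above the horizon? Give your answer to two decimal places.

25.35 h

Solar longitude: L_s = 360° × (97 − 34)/166.70 = 136.053°.
sin δ = sin 74.40° × sin 136.053° = 0.66843, so δ = +41.946°.
cos h₀ = −tan ϕ · tan δ = −tan(-7.6°) × tan(+41.946°) = 0.1199, so h₀ = 1.4506 rad = 83.11°.
Daylight = 2h₀/(2π) × 54.90 h = (1.4506/π) × 54.90 = 25.35 h.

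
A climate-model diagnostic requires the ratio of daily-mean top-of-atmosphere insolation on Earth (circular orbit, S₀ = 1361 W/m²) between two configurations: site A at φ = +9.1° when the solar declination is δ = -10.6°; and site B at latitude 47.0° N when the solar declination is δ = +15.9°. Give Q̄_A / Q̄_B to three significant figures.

Q̄_A / Q̄_B ≈ 0.924

— Configuration A (φ=+9.1°):
cos H₀ = −tan(+9.1°) tan(-10.600°) = 0.0300, H₀ = 1.5408 rad.
Bracket: H₀ sin φ sin δ + cos φ cos δ sin H₀ = 1.5408×0.15816×-0.18395 + 0.98741×0.98294×0.99955 = -0.044827 + 0.970128 = 0.925301.
Q̄ = (S₀/π) × [bracket] = (1361/π) × 0.925301 = 400.86 W/m².
— Configuration B (φ=+47.0°):
cos H₀ = −tan(+47.0°) tan(+15.900°) = -0.3055, H₀ = 1.8812 rad.
Bracket: H₀ sin φ sin δ + cos φ cos δ sin H₀ = 1.8812×0.73135×0.27396 + 0.68200×0.96174×0.95220 = 0.376918 + 0.624554 = 1.001472.
Q̄ = (S₀/π) × [bracket] = (1361/π) × 1.001472 = 433.86 W/m².
Ratio Q̄_A / Q̄_B = 400.86 / 433.86 = 0.9239.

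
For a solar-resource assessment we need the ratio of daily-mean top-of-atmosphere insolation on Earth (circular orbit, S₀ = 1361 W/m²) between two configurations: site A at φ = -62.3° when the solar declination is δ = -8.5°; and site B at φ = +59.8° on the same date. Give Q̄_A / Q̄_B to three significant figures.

— Configuration A (φ=-62.3°):
cos H₀ = −tan(-62.3°) tan(-8.500°) = -0.2847, H₀ = 1.8595 rad.
Bracket: H₀ sin φ sin δ + cos φ cos δ sin H₀ = 1.8595×-0.88539×-0.14781 + 0.46484×0.98902×0.95863 = 0.243352 + 0.440717 = 0.684069.
Q̄ = (S₀/π) × [bracket] = (1361/π) × 0.684069 = 296.35 W/m².
— Configuration B (φ=+59.8°):
cos H₀ = −tan(+59.8°) tan(-8.500°) = 0.2568, H₀ = 1.3111 rad.
Bracket: H₀ sin φ sin δ + cos φ cos δ sin H₀ = 1.3111×0.86427×-0.14781 + 0.50302×0.98902×0.96647 = -0.167490 + 0.480816 = 0.313326.
Q̄ = (S₀/π) × [bracket] = (1361/π) × 0.313326 = 135.74 W/m².
Ratio Q̄_A / Q̄_B = 296.35 / 135.74 = 2.183.

Q̄_A / Q̄_B ≈ 2.18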